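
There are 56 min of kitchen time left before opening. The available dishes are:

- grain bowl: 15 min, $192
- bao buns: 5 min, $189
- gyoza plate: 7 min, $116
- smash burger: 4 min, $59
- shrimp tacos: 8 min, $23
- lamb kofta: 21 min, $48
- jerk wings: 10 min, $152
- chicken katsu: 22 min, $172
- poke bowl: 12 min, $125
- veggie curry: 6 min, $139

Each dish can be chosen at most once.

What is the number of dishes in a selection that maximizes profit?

The maximum profit within 56 min is 913.
One optimal bundle: grain bowl + bao buns + gyoza plate + jerk wings + poke bowl + veggie curry (55 min).
Any selection reaching 913 contains exactly 6 dishes.

6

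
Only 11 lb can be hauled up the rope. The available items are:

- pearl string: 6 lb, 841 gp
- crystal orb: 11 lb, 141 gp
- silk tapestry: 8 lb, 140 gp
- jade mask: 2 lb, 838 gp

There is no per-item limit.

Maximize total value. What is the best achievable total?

4190

5×jade mask uses 10 of the 11 lb and totals 4190.
Nothing else within 11 lb beats 4190.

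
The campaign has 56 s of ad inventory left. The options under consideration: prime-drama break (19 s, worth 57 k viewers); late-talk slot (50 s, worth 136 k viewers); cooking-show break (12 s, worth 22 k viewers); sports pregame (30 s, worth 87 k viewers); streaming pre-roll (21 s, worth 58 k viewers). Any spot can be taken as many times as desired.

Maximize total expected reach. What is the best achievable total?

145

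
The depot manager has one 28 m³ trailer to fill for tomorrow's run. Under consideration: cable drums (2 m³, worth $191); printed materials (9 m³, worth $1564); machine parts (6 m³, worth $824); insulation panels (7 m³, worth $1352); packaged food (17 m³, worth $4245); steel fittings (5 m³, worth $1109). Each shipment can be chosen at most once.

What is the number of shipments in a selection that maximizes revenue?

3

Optimal total is 6178.
For example machine parts + packaged food + steel fittings achieves it, using 28 m³.
Every optimal selection uses 3 shipments.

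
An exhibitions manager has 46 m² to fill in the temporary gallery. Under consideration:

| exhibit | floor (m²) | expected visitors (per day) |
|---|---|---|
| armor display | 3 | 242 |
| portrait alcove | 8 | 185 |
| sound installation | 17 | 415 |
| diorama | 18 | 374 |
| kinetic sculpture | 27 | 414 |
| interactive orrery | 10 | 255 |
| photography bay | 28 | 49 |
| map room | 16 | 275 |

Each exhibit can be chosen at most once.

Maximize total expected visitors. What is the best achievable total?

Filling by ratio: armor display + portrait alcove + sound installation + interactive orrery for 1097, with 8 m² left unused.
Replace interactive orrery with diorama: the trade gains 119 net, giving 1216 at 46 m².
Every other selection either busts 46 m² or fails to beat 1216.

1216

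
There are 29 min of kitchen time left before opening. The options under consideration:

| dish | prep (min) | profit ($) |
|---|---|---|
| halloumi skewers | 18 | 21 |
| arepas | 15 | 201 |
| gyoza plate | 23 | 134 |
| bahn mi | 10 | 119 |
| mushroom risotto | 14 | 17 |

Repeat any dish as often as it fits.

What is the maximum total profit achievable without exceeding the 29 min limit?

Ranking by ratio (profit/min): arepas 13.40, bahn mi 11.90, gyoza plate 5.83, mushroom risotto 1.21.
Best packing: arepas + bahn mi — 25 min, 320 total.

320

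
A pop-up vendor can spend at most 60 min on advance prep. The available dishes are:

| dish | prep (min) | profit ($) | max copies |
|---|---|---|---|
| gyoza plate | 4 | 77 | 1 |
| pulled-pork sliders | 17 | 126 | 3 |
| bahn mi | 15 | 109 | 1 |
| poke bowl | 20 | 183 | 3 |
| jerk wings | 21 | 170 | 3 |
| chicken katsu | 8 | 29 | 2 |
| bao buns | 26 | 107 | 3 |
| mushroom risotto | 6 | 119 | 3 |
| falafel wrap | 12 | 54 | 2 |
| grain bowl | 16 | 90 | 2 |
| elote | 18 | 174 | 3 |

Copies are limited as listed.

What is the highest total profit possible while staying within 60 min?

791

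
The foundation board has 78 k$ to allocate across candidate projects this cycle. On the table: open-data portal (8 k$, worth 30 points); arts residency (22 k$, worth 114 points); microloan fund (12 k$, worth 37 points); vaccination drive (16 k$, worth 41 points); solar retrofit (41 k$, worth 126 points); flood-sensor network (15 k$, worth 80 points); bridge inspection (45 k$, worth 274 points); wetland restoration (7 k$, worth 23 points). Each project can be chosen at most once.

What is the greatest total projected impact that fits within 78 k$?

418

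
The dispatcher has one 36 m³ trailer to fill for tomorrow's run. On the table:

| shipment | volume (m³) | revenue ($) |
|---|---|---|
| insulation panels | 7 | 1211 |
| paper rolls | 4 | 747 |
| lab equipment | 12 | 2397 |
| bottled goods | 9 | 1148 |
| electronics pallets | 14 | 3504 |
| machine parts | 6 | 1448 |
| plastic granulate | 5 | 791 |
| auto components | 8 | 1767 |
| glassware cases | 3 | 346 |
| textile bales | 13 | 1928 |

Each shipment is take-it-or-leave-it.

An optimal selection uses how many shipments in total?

4

Optimal total is 8096.
One optimal bundle: paper rolls + lab equipment + electronics pallets + machine parts (36 m³).
All optima have 4 shipments.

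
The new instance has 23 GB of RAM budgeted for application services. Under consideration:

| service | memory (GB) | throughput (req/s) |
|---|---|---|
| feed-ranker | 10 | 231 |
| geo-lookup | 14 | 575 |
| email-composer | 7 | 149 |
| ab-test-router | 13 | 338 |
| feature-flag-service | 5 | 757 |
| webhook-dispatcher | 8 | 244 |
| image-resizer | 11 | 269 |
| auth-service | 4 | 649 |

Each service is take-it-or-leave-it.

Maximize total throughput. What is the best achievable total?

The ratio ordering already packs tightly: geo-lookup + feature-flag-service + auth-service, 23 GB, 1981.

1981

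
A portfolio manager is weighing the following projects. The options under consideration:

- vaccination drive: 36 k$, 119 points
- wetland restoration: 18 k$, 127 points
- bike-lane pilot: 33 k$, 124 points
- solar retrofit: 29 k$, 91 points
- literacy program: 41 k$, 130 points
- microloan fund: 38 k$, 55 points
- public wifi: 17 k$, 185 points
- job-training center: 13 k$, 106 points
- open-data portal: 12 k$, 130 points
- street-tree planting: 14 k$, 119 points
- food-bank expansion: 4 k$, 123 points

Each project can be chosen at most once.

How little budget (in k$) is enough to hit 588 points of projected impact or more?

Look for the lowest-budget combination reaching 588.
public wifi + job-training center + open-data portal + street-tree planting + food-bank expansion reaches 663 using 60 k$.
No combination under 60 k$ hits 588.

60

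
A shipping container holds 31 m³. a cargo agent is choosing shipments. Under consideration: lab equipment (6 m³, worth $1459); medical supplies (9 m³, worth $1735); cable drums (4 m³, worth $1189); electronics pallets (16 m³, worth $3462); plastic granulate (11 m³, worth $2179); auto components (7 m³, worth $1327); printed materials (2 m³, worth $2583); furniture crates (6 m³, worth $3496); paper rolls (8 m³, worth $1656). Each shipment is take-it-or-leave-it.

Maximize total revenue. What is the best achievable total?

The ratio heuristic lands on lab equipment + cable drums + printed materials + furniture crates + paper rolls (10383) but leaves 5 m³ idle.
Dropping lab equipment frees 6 m³; slotting in plastic granulate (11 m³) lifts the total to 11103 at 31 m³.
Nothing else within 31 m³ beats 11103.

11103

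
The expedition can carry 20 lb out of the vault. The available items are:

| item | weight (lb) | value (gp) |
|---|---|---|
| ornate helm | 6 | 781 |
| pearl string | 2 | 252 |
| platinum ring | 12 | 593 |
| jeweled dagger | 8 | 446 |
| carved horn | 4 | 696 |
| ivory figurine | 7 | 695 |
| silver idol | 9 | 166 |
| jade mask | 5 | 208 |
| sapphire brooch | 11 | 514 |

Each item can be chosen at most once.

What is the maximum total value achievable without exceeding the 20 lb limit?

Ornate helm + pearl string + carved horn + ivory figurine uses 19 of the 20 lb and totals 2424.

2424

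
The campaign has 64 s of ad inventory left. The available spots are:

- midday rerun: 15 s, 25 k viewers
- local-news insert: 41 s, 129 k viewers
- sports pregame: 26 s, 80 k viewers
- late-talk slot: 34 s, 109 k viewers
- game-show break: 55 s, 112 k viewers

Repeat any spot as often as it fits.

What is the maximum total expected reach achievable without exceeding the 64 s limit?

189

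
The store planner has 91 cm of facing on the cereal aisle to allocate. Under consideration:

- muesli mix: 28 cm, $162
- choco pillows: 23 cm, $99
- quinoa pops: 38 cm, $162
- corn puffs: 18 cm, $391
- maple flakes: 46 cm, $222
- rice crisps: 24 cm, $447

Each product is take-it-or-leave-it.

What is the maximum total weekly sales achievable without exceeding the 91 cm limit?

1060

Density check — corn puffs 21.72, rice crisps 18.62, muesli mix 5.79 are the best per cm.
A density-first pass picks muesli mix + corn puffs + rice crisps — 1000 at 70 cm.
Dropping muesli mix frees 28 cm; slotting in maple flakes (46 cm) lifts the total to 1060 at 88 cm.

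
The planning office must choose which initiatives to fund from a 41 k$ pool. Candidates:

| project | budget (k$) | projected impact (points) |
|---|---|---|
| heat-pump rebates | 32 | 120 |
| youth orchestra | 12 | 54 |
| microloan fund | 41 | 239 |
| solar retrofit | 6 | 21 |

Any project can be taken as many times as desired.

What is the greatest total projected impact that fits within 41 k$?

Taking microloan fund: 41 k$ used, 239 in projected impact.
No other feasible combination exceeds 239.

239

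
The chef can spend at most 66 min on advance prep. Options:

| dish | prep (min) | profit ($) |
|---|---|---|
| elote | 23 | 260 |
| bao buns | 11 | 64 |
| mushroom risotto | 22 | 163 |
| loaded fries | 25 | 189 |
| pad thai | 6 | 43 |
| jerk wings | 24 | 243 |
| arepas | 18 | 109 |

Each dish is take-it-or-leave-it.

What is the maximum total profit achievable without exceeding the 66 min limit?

Density check — elote 11.30, jerk wings 10.12, loaded fries 7.56, mushroom risotto 7.41 are the best per min.
Greedy by ratio would take elote + bao buns + pad thai + jerk wings: 64 min used, total 610.
The 17 min tied up in bao buns and pad thai is better spent on arepas — total rises to 612 (65 min).
Next best is elote + bao buns + pad thai + jerk wings at 610 (64 min) — short by 2.

612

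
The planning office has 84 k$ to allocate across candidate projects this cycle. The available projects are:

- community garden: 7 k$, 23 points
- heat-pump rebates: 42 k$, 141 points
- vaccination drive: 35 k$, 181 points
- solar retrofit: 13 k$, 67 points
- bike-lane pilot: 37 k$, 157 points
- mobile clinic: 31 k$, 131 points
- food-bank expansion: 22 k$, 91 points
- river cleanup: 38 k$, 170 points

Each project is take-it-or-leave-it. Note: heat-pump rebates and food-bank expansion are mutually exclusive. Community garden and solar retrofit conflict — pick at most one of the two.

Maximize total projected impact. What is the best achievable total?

The ratio ordering already packs tightly: vaccination drive + solar retrofit + mobile clinic, 79 k$, 379.
Next best is community garden + vaccination drive + river cleanup at 374 (80 k$) — short by 5.

379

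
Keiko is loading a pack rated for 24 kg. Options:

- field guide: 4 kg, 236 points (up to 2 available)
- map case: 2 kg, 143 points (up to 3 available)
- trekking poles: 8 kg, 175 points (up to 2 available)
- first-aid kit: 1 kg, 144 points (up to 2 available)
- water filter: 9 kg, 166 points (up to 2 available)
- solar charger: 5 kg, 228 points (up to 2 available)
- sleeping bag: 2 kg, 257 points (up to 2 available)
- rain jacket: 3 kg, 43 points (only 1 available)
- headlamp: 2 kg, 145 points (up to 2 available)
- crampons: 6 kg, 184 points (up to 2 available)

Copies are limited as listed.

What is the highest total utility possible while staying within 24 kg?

1993

By utility per kg: first-aid kit 144.00, sleeping bag 128.50, headlamp 72.50, map case 71.50 lead.
2×field guide + 3×map case + 2×first-aid kit + 2×sleeping bag + 2×headlamp uses 24 of the 24 kg and totals 1993.
Nothing else within 24 kg beats 1993.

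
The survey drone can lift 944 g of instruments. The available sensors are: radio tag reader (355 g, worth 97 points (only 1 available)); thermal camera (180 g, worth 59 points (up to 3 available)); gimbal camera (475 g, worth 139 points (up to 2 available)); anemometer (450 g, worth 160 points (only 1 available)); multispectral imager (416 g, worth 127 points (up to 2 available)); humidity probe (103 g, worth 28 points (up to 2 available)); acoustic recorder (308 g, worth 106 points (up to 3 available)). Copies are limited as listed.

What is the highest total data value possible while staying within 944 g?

325

Density check — anemometer 0.36, acoustic recorder 0.34, thermal camera 0.33 are the best per g.
The ratio ordering already packs tightly: thermal camera + anemometer + acoustic recorder, 938 g, 325.
Nothing else within 944 g beats 325.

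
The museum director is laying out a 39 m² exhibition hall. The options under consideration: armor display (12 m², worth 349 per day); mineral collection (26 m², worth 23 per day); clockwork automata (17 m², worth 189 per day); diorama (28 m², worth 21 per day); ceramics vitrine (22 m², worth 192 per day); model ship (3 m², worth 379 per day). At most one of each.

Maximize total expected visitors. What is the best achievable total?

Taking the top-ratio exhibits first gives armor display + clockwork automata + model ship for 917 (32 m²).
Dropping clockwork automata frees 17 m²; slotting in ceramics vitrine (22 m²) lifts the total to 920 at 37 m².
Runner-up armor display + clockwork automata + model ship tops out at 917.

920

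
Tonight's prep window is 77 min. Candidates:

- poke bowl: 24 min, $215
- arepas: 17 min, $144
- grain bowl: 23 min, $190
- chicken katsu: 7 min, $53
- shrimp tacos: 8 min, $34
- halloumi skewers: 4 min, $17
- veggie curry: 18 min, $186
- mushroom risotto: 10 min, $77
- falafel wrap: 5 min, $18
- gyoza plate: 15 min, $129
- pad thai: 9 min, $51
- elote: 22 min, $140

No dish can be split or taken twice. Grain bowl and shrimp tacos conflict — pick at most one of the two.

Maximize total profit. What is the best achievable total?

675

A density-first pass picks poke bowl + arepas + veggie curry + gyoza plate — 674 at 74 min.
The 15 min tied up in gyoza plate is better spent on chicken katsu + mushroom risotto — total rises to 675 (76 min).
Runner-up poke bowl + arepas + veggie curry + gyoza plate tops out at 674.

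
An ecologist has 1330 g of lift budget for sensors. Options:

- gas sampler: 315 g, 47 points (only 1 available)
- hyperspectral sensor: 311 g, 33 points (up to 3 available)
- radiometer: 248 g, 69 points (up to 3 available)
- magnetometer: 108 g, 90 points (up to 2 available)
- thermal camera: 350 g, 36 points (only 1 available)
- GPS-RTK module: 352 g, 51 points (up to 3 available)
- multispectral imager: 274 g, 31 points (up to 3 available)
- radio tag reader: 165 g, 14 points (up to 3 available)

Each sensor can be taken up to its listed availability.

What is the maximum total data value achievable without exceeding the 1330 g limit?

438

Filling by ratio: gas sampler + 3×radiometer + 2×magnetometer for 434, with 55 g left unused.
The 315 g tied up in gas sampler is better spent on GPS-RTK module — total rises to 438 (1312 g).
Every other selection either busts 1330 g or exceeds an availability limit or fails to beat 438.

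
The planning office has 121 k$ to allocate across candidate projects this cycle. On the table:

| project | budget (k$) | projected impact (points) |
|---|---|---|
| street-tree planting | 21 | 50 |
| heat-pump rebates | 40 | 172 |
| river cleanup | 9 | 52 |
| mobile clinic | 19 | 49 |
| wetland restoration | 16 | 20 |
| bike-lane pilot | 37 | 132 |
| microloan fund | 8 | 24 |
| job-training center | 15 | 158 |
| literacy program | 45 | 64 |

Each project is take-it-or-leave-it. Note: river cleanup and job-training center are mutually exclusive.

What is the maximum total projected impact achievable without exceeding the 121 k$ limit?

536

Density check — job-training center 10.53, river cleanup 5.78, heat-pump rebates 4.30 are the best per k$.
Best packing: street-tree planting + heat-pump rebates + bike-lane pilot + microloan fund + job-training center — 121 k$, 536 total.
No other feasible combination exceeds 536.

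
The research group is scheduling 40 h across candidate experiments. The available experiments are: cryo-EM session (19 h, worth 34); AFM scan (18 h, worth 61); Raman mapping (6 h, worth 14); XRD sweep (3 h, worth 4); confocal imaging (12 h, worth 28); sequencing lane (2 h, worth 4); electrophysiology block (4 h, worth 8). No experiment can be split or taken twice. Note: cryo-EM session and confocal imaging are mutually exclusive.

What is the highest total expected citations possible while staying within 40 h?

111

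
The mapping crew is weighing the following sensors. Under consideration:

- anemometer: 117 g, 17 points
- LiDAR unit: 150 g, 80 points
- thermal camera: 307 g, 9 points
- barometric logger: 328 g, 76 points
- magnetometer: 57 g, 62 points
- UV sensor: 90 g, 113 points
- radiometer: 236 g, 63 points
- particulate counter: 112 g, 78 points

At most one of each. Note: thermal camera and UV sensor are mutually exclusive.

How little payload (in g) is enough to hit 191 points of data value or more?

Look for the lowest-payload combination reaching 191.
UV sensor + particulate counter reaches 191 using 202 g.
Below 202 g the best achievable stays under 191.

202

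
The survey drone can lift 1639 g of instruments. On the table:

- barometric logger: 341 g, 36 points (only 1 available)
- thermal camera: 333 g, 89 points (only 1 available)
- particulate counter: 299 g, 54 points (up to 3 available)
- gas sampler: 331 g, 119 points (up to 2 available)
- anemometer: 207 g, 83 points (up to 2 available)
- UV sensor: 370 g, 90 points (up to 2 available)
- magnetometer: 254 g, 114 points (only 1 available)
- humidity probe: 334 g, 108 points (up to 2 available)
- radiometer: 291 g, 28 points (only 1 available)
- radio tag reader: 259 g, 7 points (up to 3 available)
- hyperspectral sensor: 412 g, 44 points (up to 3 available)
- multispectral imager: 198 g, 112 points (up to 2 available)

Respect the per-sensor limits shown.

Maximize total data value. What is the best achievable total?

By data value per g: multispectral imager 0.57, magnetometer 0.45, anemometer 0.40, gas sampler 0.36 lead.
A density-first pass picks gas sampler + 2×anemometer + magnetometer + 2×multispectral imager — 623 at 1395 g.
The 207 g tied up in anemometer is better spent on gas sampler — total rises to 659 (1519 g).
Every other selection either busts 1639 g or exceeds an availability limit or fails to beat 659.

659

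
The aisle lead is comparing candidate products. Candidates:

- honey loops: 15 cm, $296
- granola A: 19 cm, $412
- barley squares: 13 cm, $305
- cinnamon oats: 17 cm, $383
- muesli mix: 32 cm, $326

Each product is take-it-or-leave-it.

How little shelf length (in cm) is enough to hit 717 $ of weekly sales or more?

32

Need the lightest bundle worth ≥ 717.
Taking granola A + barley squares gives 717 (≥ 717) for 32 cm.
No combination under 32 cm hits 717.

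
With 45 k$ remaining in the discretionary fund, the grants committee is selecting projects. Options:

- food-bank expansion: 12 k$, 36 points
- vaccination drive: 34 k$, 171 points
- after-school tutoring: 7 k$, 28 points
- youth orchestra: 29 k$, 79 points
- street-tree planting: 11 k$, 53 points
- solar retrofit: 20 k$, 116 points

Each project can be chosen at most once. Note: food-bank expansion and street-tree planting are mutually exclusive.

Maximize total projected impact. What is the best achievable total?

Greedy by ratio would take after-school tutoring + street-tree planting + solar retrofit: 38 k$ used, total 197.
Replace after-school tutoring and solar retrofit with vaccination drive: the trade gains 27 net, giving 224 at 45 k$.
Every other selection either busts 45 k$ or breaks a pairing rule or fails to beat 224.

224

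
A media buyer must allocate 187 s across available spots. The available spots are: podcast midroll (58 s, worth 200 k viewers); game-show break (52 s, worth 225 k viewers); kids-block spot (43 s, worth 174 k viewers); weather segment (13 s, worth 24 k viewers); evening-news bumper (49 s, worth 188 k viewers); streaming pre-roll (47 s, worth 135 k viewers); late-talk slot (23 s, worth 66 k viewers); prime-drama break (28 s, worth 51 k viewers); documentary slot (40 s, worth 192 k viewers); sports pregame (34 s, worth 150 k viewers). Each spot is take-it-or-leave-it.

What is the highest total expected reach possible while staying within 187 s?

Taking the top-ratio spots first gives game-show break + kids-block spot + weather segment + documentary slot + sports pregame for 765 (182 s).
Replace weather segment and sports pregame with evening-news bumper: the trade gains 14 net, giving 779 at 184 s.

779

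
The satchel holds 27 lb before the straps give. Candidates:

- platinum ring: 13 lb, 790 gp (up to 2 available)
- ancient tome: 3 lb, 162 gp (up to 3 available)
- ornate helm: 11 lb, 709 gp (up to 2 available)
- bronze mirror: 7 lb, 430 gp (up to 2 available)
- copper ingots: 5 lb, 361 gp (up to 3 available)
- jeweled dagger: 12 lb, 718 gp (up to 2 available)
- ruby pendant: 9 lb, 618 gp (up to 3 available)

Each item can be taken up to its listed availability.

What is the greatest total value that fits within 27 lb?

1863

By value per lb: copper ingots 72.20, ruby pendant 68.67, ornate helm 64.45, bronze mirror 61.43 lead.
Best packing: ancient tome + 3×copper ingots + ruby pendant — 27 lb, 1863 total.
That's the maximum — no swap from here does better than 1863.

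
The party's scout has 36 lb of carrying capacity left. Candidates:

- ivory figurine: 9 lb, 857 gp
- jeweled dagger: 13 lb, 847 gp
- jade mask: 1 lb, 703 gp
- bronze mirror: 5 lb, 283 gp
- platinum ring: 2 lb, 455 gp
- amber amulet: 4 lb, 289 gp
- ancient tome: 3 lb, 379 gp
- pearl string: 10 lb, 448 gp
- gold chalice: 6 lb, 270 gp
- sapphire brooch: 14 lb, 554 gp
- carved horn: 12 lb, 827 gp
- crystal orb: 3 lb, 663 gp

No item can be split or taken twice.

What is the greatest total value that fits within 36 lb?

Ranking by ratio (value/lb): jade mask 703.00, platinum ring 227.50, crystal orb 221.00.
Filling by ratio: ivory figurine + jade mask + platinum ring + amber amulet + ancient tome + carved horn + crystal orb for 4173, with 2 lb left unused.
Dropping carved horn frees 12 lb; slotting in jeweled dagger (13 lb) lifts the total to 4193 at 35 lb.

4193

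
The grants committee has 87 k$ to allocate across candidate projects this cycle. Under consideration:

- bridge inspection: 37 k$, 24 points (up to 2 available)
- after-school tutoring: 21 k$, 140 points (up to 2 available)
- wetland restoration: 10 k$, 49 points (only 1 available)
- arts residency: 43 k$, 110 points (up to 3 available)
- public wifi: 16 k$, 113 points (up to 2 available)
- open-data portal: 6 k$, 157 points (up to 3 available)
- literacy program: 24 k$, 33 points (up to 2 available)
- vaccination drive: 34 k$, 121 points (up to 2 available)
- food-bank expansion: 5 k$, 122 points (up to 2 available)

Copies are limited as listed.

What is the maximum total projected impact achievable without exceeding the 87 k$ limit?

1108

Greedy by ratio would take after-school tutoring + 2×public wifi + 3×open-data portal + 2×food-bank expansion: 81 k$ used, total 1081.
Dropping public wifi frees 16 k$; slotting in after-school tutoring (21 k$) lifts the total to 1108 at 86 k$.
No other feasible combination exceeds 1108.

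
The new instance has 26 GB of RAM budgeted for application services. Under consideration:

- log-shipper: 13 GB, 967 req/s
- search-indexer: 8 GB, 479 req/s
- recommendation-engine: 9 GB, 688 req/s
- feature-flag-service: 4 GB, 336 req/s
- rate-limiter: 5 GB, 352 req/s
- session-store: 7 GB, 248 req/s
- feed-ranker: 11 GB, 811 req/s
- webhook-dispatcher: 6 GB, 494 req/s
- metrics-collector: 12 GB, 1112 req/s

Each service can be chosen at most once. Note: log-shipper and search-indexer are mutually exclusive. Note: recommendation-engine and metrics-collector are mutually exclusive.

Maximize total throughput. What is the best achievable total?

2085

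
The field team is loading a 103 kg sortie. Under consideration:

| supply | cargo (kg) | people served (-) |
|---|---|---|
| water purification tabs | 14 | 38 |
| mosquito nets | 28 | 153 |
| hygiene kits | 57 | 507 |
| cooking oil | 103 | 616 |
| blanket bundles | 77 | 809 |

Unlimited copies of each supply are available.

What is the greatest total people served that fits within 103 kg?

847

By people served per kg: blanket bundles 10.51, hygiene kits 8.89, cooking oil 5.98, mosquito nets 5.46 lead.
Water purification tabs + blanket bundles uses 91 of the 103 kg and totals 847.
That's the maximum — no swap from here does better than 847.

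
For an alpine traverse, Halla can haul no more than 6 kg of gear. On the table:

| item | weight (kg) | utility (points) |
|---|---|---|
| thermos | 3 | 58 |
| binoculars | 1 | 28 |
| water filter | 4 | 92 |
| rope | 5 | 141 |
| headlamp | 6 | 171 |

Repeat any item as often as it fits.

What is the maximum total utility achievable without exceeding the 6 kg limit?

171

Density check — headlamp 28.50, rope 28.20, binoculars 28.00 are the best per kg.
Best packing: headlamp — 6 kg, 171 total.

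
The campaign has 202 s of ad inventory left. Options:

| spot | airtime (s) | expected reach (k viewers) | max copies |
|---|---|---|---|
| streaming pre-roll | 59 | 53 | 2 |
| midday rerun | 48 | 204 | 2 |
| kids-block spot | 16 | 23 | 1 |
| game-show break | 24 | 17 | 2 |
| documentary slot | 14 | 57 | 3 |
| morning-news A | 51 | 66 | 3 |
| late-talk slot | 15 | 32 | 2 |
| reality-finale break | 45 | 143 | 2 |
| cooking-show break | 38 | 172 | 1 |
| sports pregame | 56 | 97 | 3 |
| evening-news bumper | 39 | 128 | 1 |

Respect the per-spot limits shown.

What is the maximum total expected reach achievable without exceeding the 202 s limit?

By expected reach per s: cooking-show break 4.53, midday rerun 4.25, documentary slot 4.07, evening-news bumper 3.28 lead.
A density-first pass picks 2×midday rerun + 3×documentary slot + late-talk slot + cooking-show break — 783 at 191 s.
Replace documentary slot and late-talk slot with evening-news bumper: the trade gains 39 net, giving 822 at 201 s.
The spare 1 s is too small for any remaining spot, and no exchange beats 822.

822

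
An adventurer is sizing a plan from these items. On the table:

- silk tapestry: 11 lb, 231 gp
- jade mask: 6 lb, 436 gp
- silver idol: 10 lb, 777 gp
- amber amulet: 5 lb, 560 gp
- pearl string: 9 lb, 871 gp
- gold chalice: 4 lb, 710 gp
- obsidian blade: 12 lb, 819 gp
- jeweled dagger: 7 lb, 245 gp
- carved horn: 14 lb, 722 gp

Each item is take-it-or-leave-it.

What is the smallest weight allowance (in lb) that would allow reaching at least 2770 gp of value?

Look for the lowest-weight combination reaching 2770.
silver idol + amber amulet + pearl string + gold chalice: 2918 value at 28 lb.
No combination under 28 lb hits 2770.

28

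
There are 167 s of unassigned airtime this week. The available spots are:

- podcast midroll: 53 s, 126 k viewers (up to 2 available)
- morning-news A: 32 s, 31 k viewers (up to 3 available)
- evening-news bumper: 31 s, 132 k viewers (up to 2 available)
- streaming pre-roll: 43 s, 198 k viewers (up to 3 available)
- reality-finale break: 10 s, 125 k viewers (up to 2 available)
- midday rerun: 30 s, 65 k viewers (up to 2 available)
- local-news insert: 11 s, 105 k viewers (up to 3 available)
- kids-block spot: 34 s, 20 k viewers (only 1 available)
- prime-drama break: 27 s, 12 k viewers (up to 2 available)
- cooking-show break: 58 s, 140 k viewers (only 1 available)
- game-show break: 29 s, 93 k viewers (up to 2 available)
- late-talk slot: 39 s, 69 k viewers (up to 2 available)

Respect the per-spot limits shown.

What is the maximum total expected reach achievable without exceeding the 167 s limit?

A density-first pass picks 2×streaming pre-roll + 2×reality-finale break + 3×local-news insert + prime-drama break — 973 at 166 s.
Replace streaming pre-roll and prime-drama break with 2×evening-news bumper: the trade gains 54 net, giving 1027 at 158 s.
Nothing else within 167 s beats 1027.

1027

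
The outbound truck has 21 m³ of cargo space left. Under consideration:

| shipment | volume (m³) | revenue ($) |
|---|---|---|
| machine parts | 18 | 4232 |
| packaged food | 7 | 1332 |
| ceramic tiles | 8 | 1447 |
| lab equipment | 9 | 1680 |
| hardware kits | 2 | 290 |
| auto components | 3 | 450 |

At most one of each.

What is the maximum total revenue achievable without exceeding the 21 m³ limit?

By revenue per m³: machine parts 235.11, packaged food 190.29, lab equipment 186.67 lead.
The ratio ordering already packs tightly: machine parts + auto components, 21 m³, 4682.
Every other selection either busts 21 m³ or fails to beat 4682.

4682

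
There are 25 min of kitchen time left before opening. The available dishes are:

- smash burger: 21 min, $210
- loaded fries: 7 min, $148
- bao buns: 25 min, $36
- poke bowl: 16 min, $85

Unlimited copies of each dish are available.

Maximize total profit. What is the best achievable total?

Best packing: 3×loaded fries — 21 min, 444 total.
The spare 4 min is too small for any remaining dish, and no exchange beats 444.

444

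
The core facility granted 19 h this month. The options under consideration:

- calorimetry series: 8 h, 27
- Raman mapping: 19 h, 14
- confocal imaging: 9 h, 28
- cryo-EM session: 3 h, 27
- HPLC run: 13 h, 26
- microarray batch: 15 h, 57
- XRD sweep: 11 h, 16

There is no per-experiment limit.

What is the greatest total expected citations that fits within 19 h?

162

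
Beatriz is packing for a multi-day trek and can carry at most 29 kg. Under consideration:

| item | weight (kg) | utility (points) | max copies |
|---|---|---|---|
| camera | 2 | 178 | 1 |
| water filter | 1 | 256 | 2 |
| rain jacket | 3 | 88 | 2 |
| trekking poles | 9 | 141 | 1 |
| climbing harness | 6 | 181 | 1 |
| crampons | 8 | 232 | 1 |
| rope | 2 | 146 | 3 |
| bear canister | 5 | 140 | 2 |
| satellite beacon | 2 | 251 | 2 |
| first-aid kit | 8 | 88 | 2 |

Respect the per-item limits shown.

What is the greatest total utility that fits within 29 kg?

By utility per kg: water filter 256.00, satellite beacon 125.50, camera 89.00, rope 73.00 lead.
The ratio heuristic lands on camera + 2×water filter + 2×rain jacket + climbing harness + 3×rope + 2×satellite beacon (1987) but leaves 3 kg idle.
Replace 2×rain jacket with crampons: the trade gains 56 net, giving 2043 at 28 kg.
The spare 1 kg is too small for any remaining item, and no exchange beats 2043.

2043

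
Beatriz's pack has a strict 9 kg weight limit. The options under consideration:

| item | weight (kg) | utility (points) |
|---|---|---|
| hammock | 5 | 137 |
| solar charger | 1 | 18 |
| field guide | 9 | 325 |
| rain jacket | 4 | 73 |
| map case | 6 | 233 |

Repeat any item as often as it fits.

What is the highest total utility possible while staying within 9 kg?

Greedy by ratio would take 3×solar charger + map case: 9 kg used, total 287.
Dropping 3×solar charger and map case frees 9 kg; slotting in field guide (9 kg) lifts the total to 325 at 9 kg.
Nothing else within 9 kg beats 325.

325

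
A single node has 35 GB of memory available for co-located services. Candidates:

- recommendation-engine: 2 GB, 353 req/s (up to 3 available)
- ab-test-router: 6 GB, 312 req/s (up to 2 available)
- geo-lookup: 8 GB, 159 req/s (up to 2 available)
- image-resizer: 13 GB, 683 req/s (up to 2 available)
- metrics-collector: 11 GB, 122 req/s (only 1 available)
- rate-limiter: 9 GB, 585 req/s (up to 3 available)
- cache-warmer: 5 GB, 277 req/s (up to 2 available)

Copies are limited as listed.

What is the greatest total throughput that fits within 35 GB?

Ranking by ratio (throughput/GB): recommendation-engine 176.50, rate-limiter 65.00, cache-warmer 55.40, image-resizer 52.54.
Taking the top-ratio services first gives 3×recommendation-engine + 3×rate-limiter for 2814 (33 GB).
Replace rate-limiter with ab-test-router + cache-warmer: the trade gains 4 net, giving 2818 at 35 GB.
That's the maximum — no swap from here does better than 2818.

2818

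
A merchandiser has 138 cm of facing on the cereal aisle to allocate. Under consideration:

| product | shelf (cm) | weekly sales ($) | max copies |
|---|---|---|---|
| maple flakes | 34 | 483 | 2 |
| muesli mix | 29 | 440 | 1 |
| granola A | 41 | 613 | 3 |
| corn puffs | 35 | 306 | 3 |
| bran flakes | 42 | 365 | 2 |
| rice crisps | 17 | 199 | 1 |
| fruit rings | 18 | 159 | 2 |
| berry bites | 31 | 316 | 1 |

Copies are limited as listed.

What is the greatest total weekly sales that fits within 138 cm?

2019

Density check — muesli mix 15.17, granola A 14.95, maple flakes 14.21, rice crisps 11.71 are the best per cm.
Filling by ratio: muesli mix + 2×granola A + rice crisps for 1865, with 10 cm left unused.
The 58 cm tied up in granola A and rice crisps is better spent on 2×maple flakes — total rises to 2019 (138 cm).
Every other selection either busts 138 cm or exceeds an availability limit or fails to beat 2019.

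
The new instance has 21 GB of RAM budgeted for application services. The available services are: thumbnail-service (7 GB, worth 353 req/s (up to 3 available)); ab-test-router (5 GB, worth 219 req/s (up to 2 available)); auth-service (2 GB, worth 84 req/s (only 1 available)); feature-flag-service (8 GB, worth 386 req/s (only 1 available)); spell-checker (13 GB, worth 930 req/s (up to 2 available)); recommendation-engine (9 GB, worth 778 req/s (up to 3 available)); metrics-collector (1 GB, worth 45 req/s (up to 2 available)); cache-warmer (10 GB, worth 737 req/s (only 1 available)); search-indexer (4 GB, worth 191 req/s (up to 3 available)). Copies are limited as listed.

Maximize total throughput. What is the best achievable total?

1685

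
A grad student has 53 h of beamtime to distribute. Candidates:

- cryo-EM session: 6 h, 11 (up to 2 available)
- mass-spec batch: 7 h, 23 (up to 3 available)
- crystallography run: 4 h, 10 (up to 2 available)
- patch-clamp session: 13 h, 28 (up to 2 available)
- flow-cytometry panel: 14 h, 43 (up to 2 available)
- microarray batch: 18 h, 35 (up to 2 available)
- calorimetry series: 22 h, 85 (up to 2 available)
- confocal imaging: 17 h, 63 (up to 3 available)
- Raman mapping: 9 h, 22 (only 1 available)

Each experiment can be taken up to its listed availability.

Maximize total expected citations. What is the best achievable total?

194

Density check — calorimetry series 3.86, confocal imaging 3.71, mass-spec batch 3.29, flow-cytometry panel 3.07 are the best per h.
Taking the top-ratio experiments first gives mass-spec batch + 2×calorimetry series for 193 (51 h).
Replace calorimetry series with mass-spec batch + confocal imaging: the trade gains 1 net, giving 194 at 53 h.
No other feasible combination exceeds 194.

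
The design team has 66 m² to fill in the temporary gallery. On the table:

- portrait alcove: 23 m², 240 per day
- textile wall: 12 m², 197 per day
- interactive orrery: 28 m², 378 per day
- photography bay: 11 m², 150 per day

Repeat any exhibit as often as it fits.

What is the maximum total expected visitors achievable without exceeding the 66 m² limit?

Best packing: 5×textile wall — 60 m², 985 total.

985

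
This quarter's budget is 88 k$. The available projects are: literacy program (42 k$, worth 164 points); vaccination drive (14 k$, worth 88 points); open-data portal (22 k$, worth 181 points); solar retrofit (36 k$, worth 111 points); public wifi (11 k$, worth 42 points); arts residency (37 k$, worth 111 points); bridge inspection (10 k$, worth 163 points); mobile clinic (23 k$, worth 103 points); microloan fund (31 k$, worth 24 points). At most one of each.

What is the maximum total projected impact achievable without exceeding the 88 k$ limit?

Greedy by ratio would take vaccination drive + open-data portal + public wifi + bridge inspection + mobile clinic: 80 k$ used, total 577.
The 34 k$ tied up in public wifi and mobile clinic is better spent on literacy program — total rises to 596 (88 k$).
Next best is vaccination drive + open-data portal + public wifi + bridge inspection + mobile clinic at 577 (80 k$) — short by 19.

596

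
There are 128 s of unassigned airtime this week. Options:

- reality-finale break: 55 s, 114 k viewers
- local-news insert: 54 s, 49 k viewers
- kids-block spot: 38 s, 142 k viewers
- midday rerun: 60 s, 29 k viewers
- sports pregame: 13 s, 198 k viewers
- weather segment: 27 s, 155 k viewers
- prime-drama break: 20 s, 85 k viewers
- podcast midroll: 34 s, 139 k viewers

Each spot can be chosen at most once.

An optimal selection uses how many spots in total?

4

The maximum expected reach within 128 s is 634.
kids-block spot + sports pregame + weather segment + podcast midroll hits 634 at 112 s.
All optima have 4 spots.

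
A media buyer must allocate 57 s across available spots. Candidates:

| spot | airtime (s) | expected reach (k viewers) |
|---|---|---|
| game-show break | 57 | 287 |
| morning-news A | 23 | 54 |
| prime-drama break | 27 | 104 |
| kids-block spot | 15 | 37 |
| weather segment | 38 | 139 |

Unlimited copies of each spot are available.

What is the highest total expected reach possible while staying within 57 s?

Best packing: game-show break — 57 s, 287 total.
No other feasible combination exceeds 287.

287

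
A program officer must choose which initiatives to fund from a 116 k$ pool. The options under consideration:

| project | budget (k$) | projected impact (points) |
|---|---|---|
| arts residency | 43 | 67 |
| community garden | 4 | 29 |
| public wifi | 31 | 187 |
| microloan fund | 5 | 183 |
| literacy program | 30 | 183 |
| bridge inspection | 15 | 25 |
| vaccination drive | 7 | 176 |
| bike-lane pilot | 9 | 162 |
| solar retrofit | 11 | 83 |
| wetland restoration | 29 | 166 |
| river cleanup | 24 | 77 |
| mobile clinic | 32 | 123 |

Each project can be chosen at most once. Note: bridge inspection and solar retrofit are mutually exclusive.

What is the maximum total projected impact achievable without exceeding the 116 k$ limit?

1086

Ranking by ratio (projected impact/k$): microloan fund 36.60, vaccination drive 25.14, bike-lane pilot 18.00.
Community garden + public wifi + microloan fund + literacy program + vaccination drive + bike-lane pilot + wetland restoration uses 115 of the 116 k$ and totals 1086.
Runner-up public wifi + microloan fund + literacy program + vaccination drive + bike-lane pilot + wetland restoration tops out at 1057.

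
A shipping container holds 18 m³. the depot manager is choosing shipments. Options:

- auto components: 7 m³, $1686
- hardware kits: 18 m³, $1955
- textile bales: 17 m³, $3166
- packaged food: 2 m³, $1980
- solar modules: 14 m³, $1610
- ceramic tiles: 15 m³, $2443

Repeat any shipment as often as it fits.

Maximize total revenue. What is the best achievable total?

17820

The ratio ordering already packs tightly: 9×packaged food, 18 m³, 17820.
Every other selection either busts 18 m³ or fails to beat 17820.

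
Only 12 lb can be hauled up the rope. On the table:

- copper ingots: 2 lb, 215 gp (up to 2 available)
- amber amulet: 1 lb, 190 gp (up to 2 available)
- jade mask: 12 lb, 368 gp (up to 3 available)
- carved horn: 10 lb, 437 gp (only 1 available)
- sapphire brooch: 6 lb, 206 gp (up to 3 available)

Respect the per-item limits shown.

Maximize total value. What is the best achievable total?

By value per lb: amber amulet 190.00, copper ingots 107.50, carved horn 43.70 lead.
The ratio ordering already packs tightly: 2×copper ingots + 2×amber amulet + sapphire brooch, 12 lb, 1016.
Every other selection either busts 12 lb or exceeds an availability limit or fails to beat 1016.

1016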